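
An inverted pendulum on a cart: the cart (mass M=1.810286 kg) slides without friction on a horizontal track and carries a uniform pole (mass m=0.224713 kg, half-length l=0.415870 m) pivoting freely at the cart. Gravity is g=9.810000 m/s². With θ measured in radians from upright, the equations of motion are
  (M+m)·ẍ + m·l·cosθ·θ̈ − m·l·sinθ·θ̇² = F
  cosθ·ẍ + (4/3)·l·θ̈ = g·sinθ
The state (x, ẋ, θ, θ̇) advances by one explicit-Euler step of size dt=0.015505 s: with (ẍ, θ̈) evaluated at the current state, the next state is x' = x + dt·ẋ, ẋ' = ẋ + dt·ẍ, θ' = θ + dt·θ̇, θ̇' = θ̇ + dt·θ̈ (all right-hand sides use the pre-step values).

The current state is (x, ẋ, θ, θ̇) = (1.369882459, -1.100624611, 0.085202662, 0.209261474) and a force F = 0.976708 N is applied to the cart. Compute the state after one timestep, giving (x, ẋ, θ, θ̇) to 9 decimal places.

(1.352817274, -1.093677155, 0.088447261, 0.220121373)

sinθ=0.085099611, cosθ=0.996372449
temp = (F + m·l·θ̇²·sinθ)/(M+m) = (0.976708 + 0.000348251)/2.034999 = 0.480126158
θ̈ = (g·sinθ − cosθ·temp)/(l·(4/3 − m·cos²θ/(M+m))) = 0.700412735
ẍ = temp − m·l·θ̈·cosθ/(M+m) = 0.448078423
Euler: x'=1.369882459+0.015505·-1.100624611=1.352817274, ẋ'=-1.100624611+0.015505·0.448078423=-1.093677155
       θ'=0.085202662+0.015505·0.209261474=0.088447261, θ̇'=0.209261474+0.015505·0.700412735=0.220121373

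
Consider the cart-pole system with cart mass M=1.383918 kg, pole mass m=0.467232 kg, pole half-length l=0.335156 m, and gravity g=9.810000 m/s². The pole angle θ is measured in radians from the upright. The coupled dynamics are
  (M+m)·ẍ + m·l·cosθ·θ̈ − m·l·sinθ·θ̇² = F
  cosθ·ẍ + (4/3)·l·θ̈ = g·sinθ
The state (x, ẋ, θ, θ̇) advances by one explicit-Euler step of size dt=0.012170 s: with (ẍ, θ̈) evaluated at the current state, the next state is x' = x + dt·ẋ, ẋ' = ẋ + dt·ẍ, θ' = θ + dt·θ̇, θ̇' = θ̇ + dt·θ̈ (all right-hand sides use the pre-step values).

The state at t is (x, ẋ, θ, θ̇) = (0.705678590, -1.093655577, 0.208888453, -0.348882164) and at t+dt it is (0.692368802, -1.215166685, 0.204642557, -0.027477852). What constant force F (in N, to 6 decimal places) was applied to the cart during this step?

F = -14.441000 N

ẍ = (ẋ'−ẋ)/dt = (-1.215166685−-1.093655577)/0.012170 = -9.984479
θ̈ = (θ̇'−θ̇)/dt = (-0.027477852−-0.348882164)/0.012170 = 26.409557
sinθ=0.207373, cosθ=0.978262
F = (M+m)·ẍ + m·l·cosθ·θ̈ − m·l·sinθ·θ̇² = -18.482768 + 4.045721 − 0.003953 = -14.441000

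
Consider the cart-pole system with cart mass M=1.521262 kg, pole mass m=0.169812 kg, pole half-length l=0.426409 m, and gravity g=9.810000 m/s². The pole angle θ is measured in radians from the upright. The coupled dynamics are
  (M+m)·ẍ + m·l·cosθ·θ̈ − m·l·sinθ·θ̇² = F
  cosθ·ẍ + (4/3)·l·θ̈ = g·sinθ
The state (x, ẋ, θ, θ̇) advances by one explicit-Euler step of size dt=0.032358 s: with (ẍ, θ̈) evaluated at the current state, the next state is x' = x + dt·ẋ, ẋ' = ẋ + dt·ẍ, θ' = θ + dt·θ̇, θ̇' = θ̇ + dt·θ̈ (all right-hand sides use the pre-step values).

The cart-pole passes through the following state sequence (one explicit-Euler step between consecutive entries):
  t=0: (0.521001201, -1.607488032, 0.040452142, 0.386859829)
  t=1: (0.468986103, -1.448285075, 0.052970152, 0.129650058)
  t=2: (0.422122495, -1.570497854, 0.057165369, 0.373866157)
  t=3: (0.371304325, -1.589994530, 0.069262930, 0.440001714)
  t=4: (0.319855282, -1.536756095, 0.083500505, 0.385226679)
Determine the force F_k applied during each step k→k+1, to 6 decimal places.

step 0→1:
  ẍ = (ẋ'−ẋ)/dt = (-1.448285075−-1.607488032)/0.032358 = 4.920049
  θ̈ = (θ̇'−θ̇)/dt = (0.129650058−0.386859829)/0.032358 = -7.948877
  sinθ=0.040441, cosθ=0.999182
  F = (M+m)·ẍ + m·l·cosθ·θ̈ − m·l·sinθ·θ̇² = 8.320168 + -0.575102 − 0.000438 = 7.744627
step 1→2:
  ẍ = (ẋ'−ẋ)/dt = (-1.570497854−-1.448285075)/0.032358 = -3.776895
  θ̈ = (θ̇'−θ̇)/dt = (0.373866157−0.129650058)/0.032358 = 7.547317
  sinθ=0.052945, cosθ=0.998597
  F = (M+m)·ẍ + m·l·cosθ·θ̈ − m·l·sinθ·θ̇² = -6.387010 + 0.545730 − 0.000064 = -5.841344
step 2→3:
  ẍ = (ẋ'−ẋ)/dt = (-1.589994530−-1.570497854)/0.032358 = -0.602530
  θ̈ = (θ̇'−θ̇)/dt = (0.440001714−0.373866157)/0.032358 = 2.043870
  sinθ=0.057134, cosθ=0.998367
  F = (M+m)·ẍ + m·l·cosθ·θ̈ − m·l·sinθ·θ̇² = -1.018923 + 0.147754 − 0.000578 = -0.871748
step 3→4:
  ẍ = (ẋ'−ẋ)/dt = (-1.536756095−-1.589994530)/0.032358 = 1.645294
  θ̈ = (θ̇'−θ̇)/dt = (0.385226679−0.440001714)/0.032358 = -1.692782
  sinθ=0.069208, cosθ=0.997602
  F = (M+m)·ẍ + m·l·cosθ·θ̈ − m·l·sinθ·θ̇² = 2.782315 + -0.122279 − 0.000970 = 2.659065

F_0 = 7.744627 N
F_1 = -5.841344 N
F_2 = -0.871748 N
F_3 = 2.659065 N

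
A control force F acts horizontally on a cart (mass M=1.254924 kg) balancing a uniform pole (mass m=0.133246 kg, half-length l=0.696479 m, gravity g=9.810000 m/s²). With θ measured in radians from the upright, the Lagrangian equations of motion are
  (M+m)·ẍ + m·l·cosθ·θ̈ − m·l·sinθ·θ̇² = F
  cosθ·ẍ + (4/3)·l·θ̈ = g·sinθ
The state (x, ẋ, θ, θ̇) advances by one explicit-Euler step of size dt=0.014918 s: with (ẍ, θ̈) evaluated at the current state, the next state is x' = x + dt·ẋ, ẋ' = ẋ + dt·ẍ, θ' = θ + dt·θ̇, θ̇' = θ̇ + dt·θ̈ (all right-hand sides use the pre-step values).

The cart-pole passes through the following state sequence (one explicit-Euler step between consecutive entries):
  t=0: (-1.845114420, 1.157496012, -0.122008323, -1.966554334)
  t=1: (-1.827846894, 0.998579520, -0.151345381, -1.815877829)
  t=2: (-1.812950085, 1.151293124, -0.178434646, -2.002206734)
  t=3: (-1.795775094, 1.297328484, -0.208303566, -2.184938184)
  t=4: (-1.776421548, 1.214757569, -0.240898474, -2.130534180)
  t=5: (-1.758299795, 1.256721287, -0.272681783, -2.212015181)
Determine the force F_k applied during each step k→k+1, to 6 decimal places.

step 0→1:
  ẍ = (ẋ'−ẋ)/dt = (0.998579520−1.157496012)/0.014918 = -10.652667
  θ̈ = (θ̇'−θ̇)/dt = (-1.815877829−-1.966554334)/0.014918 = 10.100315
  sinθ=-0.121706, cosθ=0.992566
  F = (M+m)·ẍ + m·l·cosθ·θ̈ − m·l·sinθ·θ̇² = -14.787713 + 0.930372 − -0.043680 = -13.813661
step 1→2:
  ẍ = (ẋ'−ẋ)/dt = (1.151293124−0.998579520)/0.014918 = 10.236868
  θ̈ = (θ̇'−θ̇)/dt = (-2.002206734−-1.815877829)/0.014918 = -12.490207
  sinθ=-0.150768, cosθ=0.988569
  F = (M+m)·ẍ + m·l·cosθ·θ̈ − m·l·sinθ·θ̇² = 14.210514 + -1.145879 − -0.046137 = 13.110771
step 2→3:
  ẍ = (ẋ'−ẋ)/dt = (1.297328484−1.151293124)/0.014918 = 9.789205
  θ̈ = (θ̇'−θ̇)/dt = (-2.184938184−-2.002206734)/0.014918 = -12.249058
  sinθ=-0.177489, cosθ=0.984123
  F = (M+m)·ẍ + m·l·cosθ·θ̈ − m·l·sinθ·θ̇² = 13.589081 + -1.118701 − -0.066032 = 12.536411
step 3→4:
  ẍ = (ẋ'−ẋ)/dt = (1.214757569−1.297328484)/0.014918 = -5.534986
  θ̈ = (θ̇'−θ̇)/dt = (-2.130534180−-2.184938184)/0.014918 = 3.646870
  sinθ=-0.206800, cosθ=0.978383
  F = (M+m)·ẍ + m·l·cosθ·θ̈ − m·l·sinθ·θ̇² = -7.683501 + 0.331125 − -0.091620 = -7.260756
step 4→5:
  ẍ = (ẋ'−ẋ)/dt = (1.256721287−1.214757569)/0.014918 = 2.812959
  θ̈ = (θ̇'−θ̇)/dt = (-2.212015181−-2.130534180)/0.014918 = -5.461925
  sinθ=-0.238575, cosθ=0.971124
  F = (M+m)·ẍ + m·l·cosθ·θ̈ − m·l·sinθ·θ̇² = 3.904865 + -0.492247 − -0.100500 = 3.513118

F_0 = -13.813661 N
F_1 = 13.110771 N
F_2 = 12.536411 N
F_3 = -7.260756 N
F_4 = 3.513118 N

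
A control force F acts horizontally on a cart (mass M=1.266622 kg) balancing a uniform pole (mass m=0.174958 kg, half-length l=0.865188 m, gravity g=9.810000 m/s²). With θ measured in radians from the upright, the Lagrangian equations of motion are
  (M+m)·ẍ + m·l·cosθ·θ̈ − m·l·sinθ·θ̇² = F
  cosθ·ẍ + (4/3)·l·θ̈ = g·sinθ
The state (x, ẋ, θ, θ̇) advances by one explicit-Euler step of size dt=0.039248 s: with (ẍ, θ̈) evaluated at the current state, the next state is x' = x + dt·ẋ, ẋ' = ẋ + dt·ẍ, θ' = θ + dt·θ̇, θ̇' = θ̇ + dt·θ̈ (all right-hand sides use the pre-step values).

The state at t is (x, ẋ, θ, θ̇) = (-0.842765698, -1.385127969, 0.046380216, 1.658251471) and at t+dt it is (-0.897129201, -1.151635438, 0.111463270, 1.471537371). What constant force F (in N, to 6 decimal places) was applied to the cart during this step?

ẍ = (ẋ'−ẋ)/dt = (-1.151635438−-1.385127969)/0.039248 = 5.949157
θ̈ = (θ̇'−θ̇)/dt = (1.471537371−1.658251471)/0.039248 = -4.757290
sinθ=0.046364, cosθ=0.998925
F = (M+m)·ẍ + m·l·cosθ·θ̈ − m·l·sinθ·θ̇² = 8.576186 + -0.719344 − 0.019298 = 7.837544

F = 7.837544 N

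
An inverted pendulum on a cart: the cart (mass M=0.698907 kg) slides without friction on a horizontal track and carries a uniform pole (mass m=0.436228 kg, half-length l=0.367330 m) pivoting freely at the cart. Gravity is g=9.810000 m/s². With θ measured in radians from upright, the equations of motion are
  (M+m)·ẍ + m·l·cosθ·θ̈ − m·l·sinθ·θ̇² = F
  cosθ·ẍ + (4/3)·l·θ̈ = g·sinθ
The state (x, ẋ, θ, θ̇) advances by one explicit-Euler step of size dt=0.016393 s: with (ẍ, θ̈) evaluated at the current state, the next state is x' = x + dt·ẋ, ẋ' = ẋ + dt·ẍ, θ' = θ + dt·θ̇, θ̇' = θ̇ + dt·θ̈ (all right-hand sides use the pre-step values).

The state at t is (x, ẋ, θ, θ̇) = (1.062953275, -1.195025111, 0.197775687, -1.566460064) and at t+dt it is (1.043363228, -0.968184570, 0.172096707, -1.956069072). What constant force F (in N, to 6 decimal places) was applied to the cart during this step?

F = 11.896197 N

ẍ = (ẋ'−ẋ)/dt = (-0.968184570−-1.195025111)/0.016393 = 13.837647
θ̈ = (θ̇'−θ̇)/dt = (-1.956069072−-1.566460064)/0.016393 = -23.766791
sinθ=0.196489, cosθ=0.980506
F = (M+m)·ẍ + m·l·cosθ·θ̈ − m·l·sinθ·θ̇² = 15.707597 + -3.734141 − 0.077259 = 11.896197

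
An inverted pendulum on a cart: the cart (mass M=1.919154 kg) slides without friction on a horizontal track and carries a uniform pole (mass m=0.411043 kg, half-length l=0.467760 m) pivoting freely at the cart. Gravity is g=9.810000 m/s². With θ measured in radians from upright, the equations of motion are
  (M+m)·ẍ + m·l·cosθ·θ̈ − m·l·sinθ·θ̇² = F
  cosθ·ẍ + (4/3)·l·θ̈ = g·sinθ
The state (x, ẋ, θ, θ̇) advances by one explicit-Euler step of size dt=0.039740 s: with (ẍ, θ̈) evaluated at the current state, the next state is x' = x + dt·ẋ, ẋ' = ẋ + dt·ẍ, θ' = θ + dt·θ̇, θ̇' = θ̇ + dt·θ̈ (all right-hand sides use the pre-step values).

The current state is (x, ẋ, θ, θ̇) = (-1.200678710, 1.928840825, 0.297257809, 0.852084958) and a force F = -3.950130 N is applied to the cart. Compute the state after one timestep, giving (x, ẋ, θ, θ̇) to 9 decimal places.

sinθ=0.292899384, cosθ=0.956143269
temp = (F + m·l·θ̇²·sinθ)/(M+m) = (-3.950130 + 0.040887880)/2.330197 = -1.677644474
θ̈ = (g·sinθ − cosθ·temp)/(l·(4/3 − m·cos²θ/(M+m))) = 8.166783650
ẍ = temp − m·l·θ̈·cosθ/(M+m) = -2.321949800
Euler: x'=-1.200678710+0.039740·1.928840825=-1.124026576, ẋ'=1.928840825+0.039740·-2.321949800=1.836566540
       θ'=0.297257809+0.039740·0.852084958=0.331119665, θ̇'=0.852084958+0.039740·8.166783650=1.176632940

(-1.124026576, 1.836566540, 0.331119665, 1.176632940)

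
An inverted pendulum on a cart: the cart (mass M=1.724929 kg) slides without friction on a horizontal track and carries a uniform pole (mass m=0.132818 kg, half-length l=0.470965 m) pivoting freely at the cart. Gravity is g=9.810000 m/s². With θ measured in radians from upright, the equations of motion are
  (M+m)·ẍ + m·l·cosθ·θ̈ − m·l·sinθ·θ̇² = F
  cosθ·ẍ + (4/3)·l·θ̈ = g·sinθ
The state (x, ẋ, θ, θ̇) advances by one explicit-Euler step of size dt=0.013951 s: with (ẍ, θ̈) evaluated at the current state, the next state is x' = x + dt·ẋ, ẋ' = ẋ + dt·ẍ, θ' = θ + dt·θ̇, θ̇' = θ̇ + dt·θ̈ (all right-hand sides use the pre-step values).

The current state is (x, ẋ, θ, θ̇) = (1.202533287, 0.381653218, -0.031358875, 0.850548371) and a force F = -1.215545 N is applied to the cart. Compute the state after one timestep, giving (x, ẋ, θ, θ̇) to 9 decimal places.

sinθ=-0.031353736, cosθ=0.999508351
temp = (F + m·l·θ̇²·sinθ)/(M+m) = (-1.215545 + -0.001418838)/1.857747 = -0.655075120
θ̈ = (g·sinθ − cosθ·temp)/(l·(4/3 − m·cos²θ/(M+m))) = 0.584156192
ẍ = temp − m·l·θ̈·cosθ/(M+m) = -0.674734708
Euler: x'=1.202533287+0.013951·0.381653218=1.207857731, ẋ'=0.381653218+0.013951·-0.674734708=0.372239994
       θ'=-0.031358875+0.013951·0.850548371=-0.019492875, θ̇'=0.850548371+0.013951·0.584156192=0.858697934

(1.207857731, 0.372239994, -0.019492875, 0.858697934)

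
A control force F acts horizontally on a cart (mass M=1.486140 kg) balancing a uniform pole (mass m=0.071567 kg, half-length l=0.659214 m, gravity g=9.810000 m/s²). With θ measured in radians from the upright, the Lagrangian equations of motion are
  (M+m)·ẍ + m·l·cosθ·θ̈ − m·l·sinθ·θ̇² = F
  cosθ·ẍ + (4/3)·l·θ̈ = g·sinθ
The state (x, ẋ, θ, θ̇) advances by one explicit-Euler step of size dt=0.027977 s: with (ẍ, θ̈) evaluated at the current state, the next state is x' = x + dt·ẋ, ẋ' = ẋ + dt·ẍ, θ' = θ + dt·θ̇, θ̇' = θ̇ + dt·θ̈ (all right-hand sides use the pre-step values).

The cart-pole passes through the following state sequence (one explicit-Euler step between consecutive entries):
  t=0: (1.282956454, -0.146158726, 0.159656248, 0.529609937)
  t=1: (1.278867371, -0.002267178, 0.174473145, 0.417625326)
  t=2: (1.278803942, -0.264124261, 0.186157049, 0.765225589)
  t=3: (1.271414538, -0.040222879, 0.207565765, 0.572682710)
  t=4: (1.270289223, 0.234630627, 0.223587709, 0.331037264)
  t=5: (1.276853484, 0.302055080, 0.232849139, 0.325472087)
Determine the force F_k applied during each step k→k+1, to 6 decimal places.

step 0→1:
  ẍ = (ẋ'−ẋ)/dt = (-0.002267178−-0.146158726)/0.027977 = 5.143209
  θ̈ = (θ̇'−θ̇)/dt = (0.417625326−0.529609937)/0.027977 = -4.002738
  sinθ=0.158979, cosθ=0.987282
  F = (M+m)·ẍ + m·l·cosθ·θ̈ − m·l·sinθ·θ̇² = 8.011612 + -0.186439 − 0.002104 = 7.823069
step 1→2:
  ẍ = (ẋ'−ẋ)/dt = (-0.264124261−-0.002267178)/0.027977 = -9.359727
  θ̈ = (θ̇'−θ̇)/dt = (0.765225589−0.417625326)/0.027977 = 12.424501
  sinθ=0.173589, cosθ=0.984818
  F = (M+m)·ẍ + m·l·cosθ·θ̈ − m·l·sinθ·θ̇² = -14.579712 + 0.577264 − 0.001428 = -14.003877
step 2→3:
  ẍ = (ẋ'−ẋ)/dt = (-0.040222879−-0.264124261)/0.027977 = 8.003052
  θ̈ = (θ̇'−θ̇)/dt = (0.572682710−0.765225589)/0.027977 = -6.882185
  sinθ=0.185084, cosθ=0.982723
  F = (M+m)·ẍ + m·l·cosθ·θ̈ − m·l·sinθ·θ̇² = 12.466410 + -0.319078 − 0.005113 = 12.142219
step 3→4:
  ẍ = (ẋ'−ẋ)/dt = (0.234630627−-0.040222879)/0.027977 = 9.824267
  θ̈ = (θ̇'−θ̇)/dt = (0.331037264−0.572682710)/0.027977 = -8.637289
  sinθ=0.206079, cosθ=0.978535
  F = (M+m)·ẍ + m·l·cosθ·θ̈ − m·l·sinθ·θ̇² = 15.303329 + -0.398743 − 0.003189 = 14.901397
step 4→5:
  ẍ = (ẋ'−ẋ)/dt = (0.302055080−0.234630627)/0.027977 = 2.409996
  θ̈ = (θ̇'−θ̇)/dt = (0.325472087−0.331037264)/0.027977 = -0.198920
  sinθ=0.221729, cosθ=0.975108
  F = (M+m)·ẍ + m·l·cosθ·θ̈ − m·l·sinθ·θ̇² = 3.754067 + -0.009151 − 0.001146 = 3.743770

F_0 = 7.823069 N
F_1 = -14.003877 N
F_2 = 12.142219 N
F_3 = 14.901397 N
F_4 = 3.743770 N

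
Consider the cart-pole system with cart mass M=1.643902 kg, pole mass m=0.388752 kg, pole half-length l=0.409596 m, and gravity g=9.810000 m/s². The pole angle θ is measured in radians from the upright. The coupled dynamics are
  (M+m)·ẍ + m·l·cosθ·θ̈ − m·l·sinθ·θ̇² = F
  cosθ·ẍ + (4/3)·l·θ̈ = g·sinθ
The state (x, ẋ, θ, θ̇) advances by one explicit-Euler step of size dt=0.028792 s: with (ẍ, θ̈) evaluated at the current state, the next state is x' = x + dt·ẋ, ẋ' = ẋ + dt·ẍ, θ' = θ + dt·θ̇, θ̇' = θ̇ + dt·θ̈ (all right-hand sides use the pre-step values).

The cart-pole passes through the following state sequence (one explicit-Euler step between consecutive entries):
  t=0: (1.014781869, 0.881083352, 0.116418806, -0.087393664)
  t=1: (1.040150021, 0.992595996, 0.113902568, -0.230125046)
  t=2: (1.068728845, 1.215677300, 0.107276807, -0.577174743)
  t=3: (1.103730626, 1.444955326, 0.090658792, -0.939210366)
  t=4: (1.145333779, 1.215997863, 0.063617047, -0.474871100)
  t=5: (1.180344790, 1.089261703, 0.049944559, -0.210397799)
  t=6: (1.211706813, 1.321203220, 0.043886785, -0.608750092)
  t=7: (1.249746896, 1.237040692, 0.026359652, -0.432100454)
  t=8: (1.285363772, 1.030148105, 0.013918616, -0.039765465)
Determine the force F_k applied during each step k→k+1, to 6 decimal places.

F_0 = 7.088396 N
F_1 = 13.841221 N
F_2 = 14.190170 N
F_3 = -13.619191 N
F_4 = -7.489902 N
F_5 = 14.173926 N
F_6 = -4.968282 N
F_7 = -12.437945 N

step 0→1:
  ẍ = (ẋ'−ẋ)/dt = (0.992595996−0.881083352)/0.028792 = 3.873043
  θ̈ = (θ̇'−θ̇)/dt = (-0.230125046−-0.087393664)/0.028792 = -4.957328
  sinθ=0.116156, cosθ=0.993231
  F = (M+m)·ẍ + m·l·cosθ·θ̈ − m·l·sinθ·θ̇² = 7.872556 + -0.784018 − 0.000141 = 7.088396
step 1→2:
  ẍ = (ẋ'−ẋ)/dt = (1.215677300−0.992595996)/0.028792 = 7.748031
  θ̈ = (θ̇'−θ̇)/dt = (-0.577174743−-0.230125046)/0.028792 = -12.053685
  sinθ=0.113656, cosθ=0.993520
  F = (M+m)·ẍ + m·l·cosθ·θ̈ − m·l·sinθ·θ̇² = 15.749066 + -1.906886 − 0.000958 = 13.841221
step 2→3:
  ẍ = (ẋ'−ẋ)/dt = (1.444955326−1.215677300)/0.028792 = 7.963255
  θ̈ = (θ̇'−θ̇)/dt = (-0.939210366−-0.577174743)/0.028792 = -12.574174
  sinθ=0.107071, cosθ=0.994251
  F = (M+m)·ẍ + m·l·cosθ·θ̈ − m·l·sinθ·θ̇² = 16.186541 + -1.990692 − 0.005680 = 14.190170
step 3→4:
  ẍ = (ẋ'−ẋ)/dt = (1.215997863−1.444955326)/0.028792 = -7.952121
  θ̈ = (θ̇'−θ̇)/dt = (-0.474871100−-0.939210366)/0.028792 = 16.127371
  sinθ=0.090535, cosθ=0.995893
  F = (M+m)·ẍ + m·l·cosθ·θ̈ − m·l·sinθ·θ̇² = -16.163910 + 2.557436 − 0.012717 = -13.619191
step 4→5:
  ẍ = (ẋ'−ẋ)/dt = (1.089261703−1.215997863)/0.028792 = -4.401784
  θ̈ = (θ̇'−θ̇)/dt = (-0.210397799−-0.474871100)/0.028792 = 9.185652
  sinθ=0.063574, cosθ=0.997977
  F = (M+m)·ẍ + m·l·cosθ·θ̈ − m·l·sinθ·θ̇² = -8.947304 + 1.459684 − 0.002283 = -7.489902
step 5→6:
  ẍ = (ẋ'−ẋ)/dt = (1.321203220−1.089261703)/0.028792 = 8.055763
  θ̈ = (θ̇'−θ̇)/dt = (-0.608750092−-0.210397799)/0.028792 = -13.835520
  sinθ=0.049924, cosθ=0.998753
  F = (M+m)·ẍ + m·l·cosθ·θ̈ − m·l·sinθ·θ̇² = 16.374578 + -2.200300 − 0.000352 = 14.173926
step 6→7:
  ẍ = (ẋ'−ẋ)/dt = (1.237040692−1.321203220)/0.028792 = -2.923122
  θ̈ = (θ̇'−θ̇)/dt = (-0.432100454−-0.608750092)/0.028792 = 6.135372
  sinθ=0.043873, cosθ=0.999037
  F = (M+m)·ẍ + m·l·cosθ·θ̈ − m·l·sinθ·θ̇² = -5.941696 + 0.976002 − 0.002589 = -4.968282
step 7→8:
  ẍ = (ẋ'−ẋ)/dt = (1.030148105−1.237040692)/0.028792 = -7.185766
  θ̈ = (θ̇'−θ̇)/dt = (-0.039765465−-0.432100454)/0.028792 = 13.626528
  sinθ=0.026357, cosθ=0.999653
  F = (M+m)·ẍ + m·l·cosθ·θ̈ − m·l·sinθ·θ̇² = -14.606177 + 2.169015 − 0.000784 = -12.437945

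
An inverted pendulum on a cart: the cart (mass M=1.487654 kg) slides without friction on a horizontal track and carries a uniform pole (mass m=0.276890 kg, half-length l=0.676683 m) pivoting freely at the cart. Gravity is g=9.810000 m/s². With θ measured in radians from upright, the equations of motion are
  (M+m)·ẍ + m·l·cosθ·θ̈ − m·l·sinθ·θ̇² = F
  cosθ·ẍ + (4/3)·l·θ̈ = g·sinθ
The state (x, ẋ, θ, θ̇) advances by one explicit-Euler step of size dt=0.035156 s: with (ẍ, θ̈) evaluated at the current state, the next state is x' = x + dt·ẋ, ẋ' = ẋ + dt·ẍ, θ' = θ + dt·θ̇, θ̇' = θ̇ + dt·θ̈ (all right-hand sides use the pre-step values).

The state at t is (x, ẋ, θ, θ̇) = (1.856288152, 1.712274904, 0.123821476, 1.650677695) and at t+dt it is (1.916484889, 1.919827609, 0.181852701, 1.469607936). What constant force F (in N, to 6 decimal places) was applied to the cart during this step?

ẍ = (ẋ'−ẋ)/dt = (1.919827609−1.712274904)/0.035156 = 5.903763
θ̈ = (θ̇'−θ̇)/dt = (1.469607936−1.650677695)/0.035156 = -5.150465
sinθ=0.123505, cosθ=0.992344
F = (M+m)·ẍ + m·l·cosθ·θ̈ − m·l·sinθ·θ̇² = 10.417450 + -0.957638 − 0.063053 = 9.396760

F = 9.396760 N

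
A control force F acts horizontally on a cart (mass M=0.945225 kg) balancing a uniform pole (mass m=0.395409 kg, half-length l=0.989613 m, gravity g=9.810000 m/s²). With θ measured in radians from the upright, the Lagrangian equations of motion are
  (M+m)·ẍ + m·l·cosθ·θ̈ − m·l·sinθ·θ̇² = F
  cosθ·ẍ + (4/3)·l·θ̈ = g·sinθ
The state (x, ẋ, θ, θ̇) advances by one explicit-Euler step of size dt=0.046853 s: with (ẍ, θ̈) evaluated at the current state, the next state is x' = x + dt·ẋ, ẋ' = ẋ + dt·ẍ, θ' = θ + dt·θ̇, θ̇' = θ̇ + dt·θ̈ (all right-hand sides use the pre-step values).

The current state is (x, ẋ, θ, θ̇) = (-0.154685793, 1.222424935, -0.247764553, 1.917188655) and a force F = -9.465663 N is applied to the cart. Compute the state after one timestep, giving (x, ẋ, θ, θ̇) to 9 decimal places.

(-0.097411518, 0.819741950, -0.157938513, 2.127625708)

sinθ=-0.245237391, cosθ=0.969463059
temp = (F + m·l·θ̇²·sinθ)/(M+m) = (-9.465663 + -0.352718573)/1.340634 = -7.323685341
θ̈ = (g·sinθ − cosθ·temp)/(l·(4/3 − m·cos²θ/(M+m))) = 4.491431774
ẍ = temp − m·l·θ̈·cosθ/(M+m) = -8.594604084
Euler: x'=-0.154685793+0.046853·1.222424935=-0.097411518, ẋ'=1.222424935+0.046853·-8.594604084=0.819741950
       θ'=-0.247764553+0.046853·1.917188655=-0.157938513, θ̇'=1.917188655+0.046853·4.491431774=2.127625708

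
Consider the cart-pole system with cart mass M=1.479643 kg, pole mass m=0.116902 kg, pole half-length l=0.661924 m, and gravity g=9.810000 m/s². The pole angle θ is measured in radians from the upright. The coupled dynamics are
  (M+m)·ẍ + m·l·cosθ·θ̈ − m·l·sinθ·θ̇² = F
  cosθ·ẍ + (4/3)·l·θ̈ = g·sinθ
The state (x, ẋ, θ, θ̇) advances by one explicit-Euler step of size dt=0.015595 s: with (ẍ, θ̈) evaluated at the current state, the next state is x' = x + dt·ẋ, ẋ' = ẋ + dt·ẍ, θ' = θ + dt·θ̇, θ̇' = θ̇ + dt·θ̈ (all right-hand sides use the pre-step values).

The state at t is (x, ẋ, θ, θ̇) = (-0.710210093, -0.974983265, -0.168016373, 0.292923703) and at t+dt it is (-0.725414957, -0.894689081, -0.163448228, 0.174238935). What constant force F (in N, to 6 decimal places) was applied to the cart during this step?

ẍ = (ẋ'−ẋ)/dt = (-0.894689081−-0.974983265)/0.015595 = 5.148713
θ̈ = (θ̇'−θ̇)/dt = (0.174238935−0.292923703)/0.015595 = -7.610437
sinθ=-0.167227, cosθ=0.985918
F = (M+m)·ẍ + m·l·cosθ·θ̈ − m·l·sinθ·θ̇² = 8.220153 + -0.580605 − -0.001110 = 7.640658

F = 7.640658 N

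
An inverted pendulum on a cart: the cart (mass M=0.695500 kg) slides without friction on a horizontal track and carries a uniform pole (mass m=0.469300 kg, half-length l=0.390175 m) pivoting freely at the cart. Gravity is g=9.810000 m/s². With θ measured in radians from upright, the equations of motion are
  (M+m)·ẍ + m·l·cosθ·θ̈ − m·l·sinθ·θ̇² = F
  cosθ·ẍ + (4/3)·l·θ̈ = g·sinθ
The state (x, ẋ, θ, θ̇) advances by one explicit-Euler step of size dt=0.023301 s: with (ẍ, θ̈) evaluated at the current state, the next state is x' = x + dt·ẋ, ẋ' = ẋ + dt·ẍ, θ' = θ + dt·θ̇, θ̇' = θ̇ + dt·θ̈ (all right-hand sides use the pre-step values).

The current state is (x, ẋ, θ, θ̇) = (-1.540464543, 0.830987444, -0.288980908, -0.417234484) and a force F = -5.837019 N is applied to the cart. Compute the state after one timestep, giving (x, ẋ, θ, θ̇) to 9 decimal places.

sinθ=-0.284975538, cosθ=0.958534789
temp = (F + m·l·θ̇²·sinθ)/(M+m) = (-5.837019 + -0.009084018)/1.164800 = -5.018975805
θ̈ = (g·sinθ − cosθ·temp)/(l·(4/3 − m·cos²θ/(M+m))) = 5.362600572
ẍ = temp − m·l·θ̈·cosθ/(M+m) = -5.827032739
Euler: x'=-1.540464543+0.023301·0.830987444=-1.521101705, ẋ'=0.830987444+0.023301·-5.827032739=0.695211754
       θ'=-0.288980908+0.023301·-0.417234484=-0.298702889, θ̇'=-0.417234484+0.023301·5.362600572=-0.292280528

(-1.521101705, 0.695211754, -0.298702889, -0.292280528)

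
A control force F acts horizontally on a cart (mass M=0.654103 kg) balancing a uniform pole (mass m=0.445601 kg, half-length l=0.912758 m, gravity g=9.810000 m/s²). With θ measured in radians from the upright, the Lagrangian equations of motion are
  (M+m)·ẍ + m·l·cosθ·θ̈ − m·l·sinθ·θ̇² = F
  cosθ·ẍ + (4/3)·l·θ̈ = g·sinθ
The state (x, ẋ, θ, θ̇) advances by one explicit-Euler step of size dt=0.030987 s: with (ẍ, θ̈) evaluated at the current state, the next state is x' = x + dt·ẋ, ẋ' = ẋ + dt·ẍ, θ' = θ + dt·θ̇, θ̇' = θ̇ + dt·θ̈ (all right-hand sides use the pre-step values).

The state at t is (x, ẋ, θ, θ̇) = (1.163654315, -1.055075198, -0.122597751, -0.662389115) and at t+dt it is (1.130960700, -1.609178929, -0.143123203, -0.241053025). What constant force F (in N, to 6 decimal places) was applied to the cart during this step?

ẍ = (ẋ'−ẋ)/dt = (-1.609178929−-1.055075198)/0.030987 = -17.881813
θ̈ = (θ̇'−θ̇)/dt = (-0.241053025−-0.662389115)/0.030987 = 13.597189
sinθ=-0.122291, cosθ=0.992494
F = (M+m)·ẍ + m·l·cosθ·θ̈ − m·l·sinθ·θ̇² = -19.664701 + 5.488820 − -0.021823 = -14.154058

F = -14.154058 N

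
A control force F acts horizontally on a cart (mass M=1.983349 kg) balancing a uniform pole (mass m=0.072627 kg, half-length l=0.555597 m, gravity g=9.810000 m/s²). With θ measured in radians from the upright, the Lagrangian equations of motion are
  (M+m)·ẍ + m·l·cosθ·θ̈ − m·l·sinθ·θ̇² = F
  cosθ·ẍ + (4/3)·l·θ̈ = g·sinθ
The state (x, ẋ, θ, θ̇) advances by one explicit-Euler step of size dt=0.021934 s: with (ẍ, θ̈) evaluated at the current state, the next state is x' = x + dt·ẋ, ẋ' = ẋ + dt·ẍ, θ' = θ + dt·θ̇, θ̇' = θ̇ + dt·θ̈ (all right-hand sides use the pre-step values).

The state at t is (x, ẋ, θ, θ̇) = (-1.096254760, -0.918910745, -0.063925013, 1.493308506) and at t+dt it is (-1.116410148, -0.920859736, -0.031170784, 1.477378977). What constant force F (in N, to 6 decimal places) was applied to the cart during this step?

ẍ = (ẋ'−ẋ)/dt = (-0.920859736−-0.918910745)/0.021934 = -0.088857
θ̈ = (θ̇'−θ̇)/dt = (1.477378977−1.493308506)/0.021934 = -0.726248
sinθ=-0.063881, cosθ=0.997957
F = (M+m)·ẍ + m·l·cosθ·θ̈ − m·l·sinθ·θ̇² = -0.182688 + -0.029245 − -0.005748 = -0.206185

F = -0.206185 N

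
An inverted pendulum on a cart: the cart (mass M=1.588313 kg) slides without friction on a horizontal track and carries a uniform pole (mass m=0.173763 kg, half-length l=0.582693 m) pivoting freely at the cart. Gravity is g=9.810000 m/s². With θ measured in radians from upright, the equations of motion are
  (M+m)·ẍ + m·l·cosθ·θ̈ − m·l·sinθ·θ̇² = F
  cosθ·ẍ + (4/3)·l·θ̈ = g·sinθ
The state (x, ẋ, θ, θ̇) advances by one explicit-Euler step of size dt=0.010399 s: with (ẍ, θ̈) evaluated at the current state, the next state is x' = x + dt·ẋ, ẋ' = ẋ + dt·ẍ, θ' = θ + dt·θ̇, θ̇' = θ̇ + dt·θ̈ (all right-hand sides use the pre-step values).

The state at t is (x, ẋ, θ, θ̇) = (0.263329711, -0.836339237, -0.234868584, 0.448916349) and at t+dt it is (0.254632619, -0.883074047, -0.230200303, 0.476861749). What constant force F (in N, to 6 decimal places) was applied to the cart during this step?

F = -7.649688 N

ẍ = (ẋ'−ẋ)/dt = (-0.883074047−-0.836339237)/0.010399 = -4.494164
θ̈ = (θ̇'−θ̇)/dt = (0.476861749−0.448916349)/0.010399 = 2.687316
sinθ=-0.232715, cosθ=0.972545
F = (M+m)·ẍ + m·l·cosθ·θ̈ − m·l·sinθ·θ̇² = -7.919058 + 0.264622 − -0.004748 = -7.649688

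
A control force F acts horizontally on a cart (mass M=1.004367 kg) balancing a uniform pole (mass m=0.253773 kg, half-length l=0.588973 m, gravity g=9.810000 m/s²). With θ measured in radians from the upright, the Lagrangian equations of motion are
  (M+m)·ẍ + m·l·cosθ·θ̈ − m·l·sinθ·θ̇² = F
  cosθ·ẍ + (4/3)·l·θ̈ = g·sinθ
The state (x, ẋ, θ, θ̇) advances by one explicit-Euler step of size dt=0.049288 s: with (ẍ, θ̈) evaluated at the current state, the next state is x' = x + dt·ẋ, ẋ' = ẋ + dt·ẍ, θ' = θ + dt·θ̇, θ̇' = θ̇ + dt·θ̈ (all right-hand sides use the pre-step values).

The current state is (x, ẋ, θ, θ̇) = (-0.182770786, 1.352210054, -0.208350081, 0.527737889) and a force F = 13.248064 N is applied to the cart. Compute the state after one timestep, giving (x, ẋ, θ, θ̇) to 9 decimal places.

(-0.116123057, 1.976000920, -0.182338936, -0.376777654)

sinθ=-0.206845945, cosθ=0.978373525
temp = (F + m·l·θ̇²·sinθ)/(M+m) = (13.248064 + -0.008610421)/1.258140 = 10.523036848
θ̈ = (g·sinθ − cosθ·temp)/(l·(4/3 − m·cos²θ/(M+m))) = -18.351638192
ẍ = temp − m·l·θ̈·cosθ/(M+m) = 12.656039328
Euler: x'=-0.182770786+0.049288·1.352210054=-0.116123057, ẋ'=1.352210054+0.049288·12.656039328=1.976000920
       θ'=-0.208350081+0.049288·0.527737889=-0.182338936, θ̇'=0.527737889+0.049288·-18.351638192=-0.376777654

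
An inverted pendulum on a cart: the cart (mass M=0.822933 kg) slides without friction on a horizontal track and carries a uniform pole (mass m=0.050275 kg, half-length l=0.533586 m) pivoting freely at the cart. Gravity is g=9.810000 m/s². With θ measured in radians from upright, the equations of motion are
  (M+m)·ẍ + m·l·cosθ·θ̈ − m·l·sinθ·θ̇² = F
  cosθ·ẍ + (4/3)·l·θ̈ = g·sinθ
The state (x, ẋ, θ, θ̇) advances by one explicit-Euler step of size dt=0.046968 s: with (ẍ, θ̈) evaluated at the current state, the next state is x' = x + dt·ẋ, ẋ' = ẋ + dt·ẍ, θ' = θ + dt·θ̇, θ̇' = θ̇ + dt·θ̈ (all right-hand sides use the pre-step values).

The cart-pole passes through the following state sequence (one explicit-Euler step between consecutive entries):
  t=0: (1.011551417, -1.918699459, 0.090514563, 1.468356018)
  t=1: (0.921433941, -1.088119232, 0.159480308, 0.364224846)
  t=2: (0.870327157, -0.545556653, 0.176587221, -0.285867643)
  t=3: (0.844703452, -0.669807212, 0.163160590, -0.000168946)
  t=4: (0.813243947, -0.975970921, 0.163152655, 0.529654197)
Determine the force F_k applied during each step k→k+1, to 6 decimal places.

step 0→1:
  ẍ = (ẋ'−ẋ)/dt = (-1.088119232−-1.918699459)/0.046968 = 17.683960
  θ̈ = (θ̇'−θ̇)/dt = (0.364224846−1.468356018)/0.046968 = -23.508158
  sinθ=0.090391, cosθ=0.995906
  F = (M+m)·ẍ + m·l·cosθ·θ̈ − m·l·sinθ·θ̇² = 15.441775 + -0.628049 − 0.005228 = 14.808498
step 1→2:
  ẍ = (ẋ'−ẋ)/dt = (-0.545556653−-1.088119232)/0.046968 = 11.551750
  θ̈ = (θ̇'−θ̇)/dt = (-0.285867643−0.364224846)/0.046968 = -13.841179
  sinθ=0.158805, cosθ=0.987310
  F = (M+m)·ẍ + m·l·cosθ·θ̈ − m·l·sinθ·θ̇² = 10.087080 + -0.366592 − 0.000565 = 9.719923
step 2→3:
  ẍ = (ẋ'−ẋ)/dt = (-0.669807212−-0.545556653)/0.046968 = -2.645430
  θ̈ = (θ̇'−θ̇)/dt = (-0.000168946−-0.285867643)/0.046968 = 6.082837
  sinθ=0.175671, cosθ=0.984449
  F = (M+m)·ẍ + m·l·cosθ·θ̈ − m·l·sinθ·θ̇² = -2.310011 + 0.160641 − 0.000385 = -2.149755
step 3→4:
  ẍ = (ẋ'−ẋ)/dt = (-0.975970921−-0.669807212)/0.046968 = -6.518560
  θ̈ = (θ̇'−θ̇)/dt = (0.529654197−-0.000168946)/0.046968 = 11.280513
  sinθ=0.162438, cosθ=0.986719
  F = (M+m)·ẍ + m·l·cosθ·θ̈ − m·l·sinθ·θ̇² = -5.692058 + 0.298592 − 0.000000 = -5.393466

F_0 = 14.808498 N
F_1 = 9.719923 N
F_2 = -2.149755 N
F_3 = -5.393466 N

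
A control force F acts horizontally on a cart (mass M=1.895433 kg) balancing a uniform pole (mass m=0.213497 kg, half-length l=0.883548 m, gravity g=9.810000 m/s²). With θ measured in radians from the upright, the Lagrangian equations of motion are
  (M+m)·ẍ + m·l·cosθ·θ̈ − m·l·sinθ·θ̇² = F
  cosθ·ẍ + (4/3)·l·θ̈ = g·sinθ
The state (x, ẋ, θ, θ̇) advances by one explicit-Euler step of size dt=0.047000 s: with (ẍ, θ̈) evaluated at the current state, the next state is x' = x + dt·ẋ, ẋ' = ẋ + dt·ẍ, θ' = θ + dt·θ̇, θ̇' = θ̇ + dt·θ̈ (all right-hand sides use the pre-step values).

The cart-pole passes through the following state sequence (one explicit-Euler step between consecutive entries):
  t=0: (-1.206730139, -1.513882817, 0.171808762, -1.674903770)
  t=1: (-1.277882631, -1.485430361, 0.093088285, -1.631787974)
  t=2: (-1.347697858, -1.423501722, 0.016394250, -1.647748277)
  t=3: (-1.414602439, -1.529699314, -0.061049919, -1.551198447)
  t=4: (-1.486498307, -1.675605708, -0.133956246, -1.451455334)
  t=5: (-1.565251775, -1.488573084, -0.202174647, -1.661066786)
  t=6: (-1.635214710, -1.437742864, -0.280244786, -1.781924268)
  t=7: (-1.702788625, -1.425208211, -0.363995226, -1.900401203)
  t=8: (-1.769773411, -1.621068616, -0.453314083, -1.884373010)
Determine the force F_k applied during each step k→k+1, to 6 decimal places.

step 0→1:
  ẍ = (ẋ'−ẋ)/dt = (-1.485430361−-1.513882817)/0.047000 = 0.605371
  θ̈ = (θ̇'−θ̇)/dt = (-1.631787974−-1.674903770)/0.047000 = 0.917357
  sinθ=0.170965, cosθ=0.985277
  F = (M+m)·ẍ + m·l·cosθ·θ̈ − m·l·sinθ·θ̇² = 1.276686 + 0.170498 − 0.090471 = 1.356713
step 1→2:
  ẍ = (ẋ'−ẋ)/dt = (-1.423501722−-1.485430361)/0.047000 = 1.317631
  θ̈ = (θ̇'−θ̇)/dt = (-1.647748277−-1.631787974)/0.047000 = -0.339581
  sinθ=0.092954, cosθ=0.995670
  F = (M+m)·ẍ + m·l·cosθ·θ̈ − m·l·sinθ·θ̇² = 2.778791 + -0.063779 − 0.046689 = 2.668322
step 2→3:
  ẍ = (ẋ'−ẋ)/dt = (-1.529699314−-1.423501722)/0.047000 = -2.259523
  θ̈ = (θ̇'−θ̇)/dt = (-1.551198447−-1.647748277)/0.047000 = 2.054252
  sinθ=0.016394, cosθ=0.999866
  F = (M+m)·ẍ + m·l·cosθ·θ̈ − m·l·sinθ·θ̇² = -4.765176 + 0.387451 − 0.008396 = -4.386121
step 3→4:
  ẍ = (ẋ'−ẋ)/dt = (-1.675605708−-1.529699314)/0.047000 = -3.104391
  θ̈ = (θ̇'−θ̇)/dt = (-1.451455334−-1.551198447)/0.047000 = 2.122194
  sinθ=-0.061012, cosθ=0.998137
  F = (M+m)·ẍ + m·l·cosθ·θ̈ − m·l·sinθ·θ̇² = -6.546944 + 0.399574 − -0.027693 = -6.119677
step 4→5:
  ẍ = (ẋ'−ẋ)/dt = (-1.488573084−-1.675605708)/0.047000 = 3.979418
  θ̈ = (θ̇'−θ̇)/dt = (-1.661066786−-1.451455334)/0.047000 = -4.459818
  sinθ=-0.133556, cosθ=0.991041
  F = (M+m)·ẍ + m·l·cosθ·θ̈ − m·l·sinθ·θ̇² = 8.392313 + -0.833740 − -0.053075 = 7.611648
step 5→6:
  ẍ = (ẋ'−ẋ)/dt = (-1.437742864−-1.488573084)/0.047000 = 1.081494
  θ̈ = (θ̇'−θ̇)/dt = (-1.781924268−-1.661066786)/0.047000 = -2.571436
  sinθ=-0.200800, cosθ=0.979632
  F = (M+m)·ẍ + m·l·cosθ·θ̈ − m·l·sinθ·θ̇² = 2.280795 + -0.475183 − -0.104511 = 1.910123
step 6→7:
  ẍ = (ẋ'−ẋ)/dt = (-1.425208211−-1.437742864)/0.047000 = 0.266695
  θ̈ = (θ̇'−θ̇)/dt = (-1.900401203−-1.781924268)/0.047000 = -2.520786
  sinθ=-0.276591, cosθ=0.960988
  F = (M+m)·ẍ + m·l·cosθ·θ̈ − m·l·sinθ·θ̇² = 0.562441 + -0.456957 − -0.165668 = 0.271151
step 7→8:
  ẍ = (ẋ'−ẋ)/dt = (-1.621068616−-1.425208211)/0.047000 = -4.167243
  θ̈ = (θ̇'−θ̇)/dt = (-1.884373010−-1.900401203)/0.047000 = 0.341025
  sinθ=-0.356011, cosθ=0.934482
  F = (M+m)·ẍ + m·l·cosθ·θ̈ − m·l·sinθ·θ̇² = -8.788423 + 0.060115 − -0.242536 = -8.485773

F_0 = 1.356713 N
F_1 = 2.668322 N
F_2 = -4.386121 N
F_3 = -6.119677 N
F_4 = 7.611648 N
F_5 = 1.910123 N
F_6 = 0.271151 N
F_7 = -8.485773 N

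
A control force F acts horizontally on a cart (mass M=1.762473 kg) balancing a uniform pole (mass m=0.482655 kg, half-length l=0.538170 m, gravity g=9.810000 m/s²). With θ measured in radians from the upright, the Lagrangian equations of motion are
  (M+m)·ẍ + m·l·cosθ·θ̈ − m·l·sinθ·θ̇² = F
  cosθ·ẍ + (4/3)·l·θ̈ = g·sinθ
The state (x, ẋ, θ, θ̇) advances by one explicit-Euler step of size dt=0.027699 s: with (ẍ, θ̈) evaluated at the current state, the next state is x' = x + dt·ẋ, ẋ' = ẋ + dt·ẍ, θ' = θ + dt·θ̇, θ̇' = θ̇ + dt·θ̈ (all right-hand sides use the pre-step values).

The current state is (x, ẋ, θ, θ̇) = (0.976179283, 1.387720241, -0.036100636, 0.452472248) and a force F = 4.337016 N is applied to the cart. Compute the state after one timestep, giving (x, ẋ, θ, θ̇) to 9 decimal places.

sinθ=-0.036092795, cosθ=0.999348443
temp = (F + m·l·θ̇²·sinθ)/(M+m) = (4.337016 + -0.001919379)/2.245128 = 1.930890631
θ̈ = (g·sinθ − cosθ·temp)/(l·(4/3 − m·cos²θ/(M+m))) = -3.793428332
ẍ = temp − m·l·θ̈·cosθ/(M+m) = 2.369485970
Euler: x'=0.976179283+0.027699·1.387720241=1.014617746, ẋ'=1.387720241+0.027699·2.369485970=1.453352633
       θ'=-0.036100636+0.027699·0.452472248=-0.023567607, θ̇'=0.452472248+0.027699·-3.793428332=0.347398077

(1.014617746, 1.453352633, -0.023567607, 0.347398077)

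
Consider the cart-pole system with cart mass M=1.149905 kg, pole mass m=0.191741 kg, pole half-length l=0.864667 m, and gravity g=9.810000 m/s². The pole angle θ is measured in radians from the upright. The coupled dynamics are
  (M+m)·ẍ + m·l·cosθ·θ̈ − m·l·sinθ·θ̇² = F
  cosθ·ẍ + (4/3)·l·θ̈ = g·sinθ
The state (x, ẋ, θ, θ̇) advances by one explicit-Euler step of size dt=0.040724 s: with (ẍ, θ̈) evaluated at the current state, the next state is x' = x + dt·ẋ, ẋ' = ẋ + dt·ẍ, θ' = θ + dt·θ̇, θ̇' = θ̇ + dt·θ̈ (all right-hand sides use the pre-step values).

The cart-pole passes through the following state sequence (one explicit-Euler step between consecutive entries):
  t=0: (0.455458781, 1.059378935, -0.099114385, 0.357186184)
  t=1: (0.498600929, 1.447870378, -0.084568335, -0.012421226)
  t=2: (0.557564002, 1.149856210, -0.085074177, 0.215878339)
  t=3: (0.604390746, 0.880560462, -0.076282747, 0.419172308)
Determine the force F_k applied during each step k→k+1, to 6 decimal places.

step 0→1:
  ẍ = (ẋ'−ẋ)/dt = (1.447870378−1.059378935)/0.040724 = 9.539619
  θ̈ = (θ̇'−θ̇)/dt = (-0.012421226−0.357186184)/0.040724 = -9.075911
  sinθ=-0.098952, cosθ=0.995092
  F = (M+m)·ẍ + m·l·cosθ·θ̈ − m·l·sinθ·θ̇² = 12.798792 + -1.497330 − -0.002093 = 11.303555
step 1→2:
  ẍ = (ẋ'−ẋ)/dt = (1.149856210−1.447870378)/0.040724 = -7.317900
  θ̈ = (θ̇'−θ̇)/dt = (0.215878339−-0.012421226)/0.040724 = 5.606020
  sinθ=-0.084468, cosθ=0.996426
  F = (M+m)·ẍ + m·l·cosθ·θ̈ − m·l·sinθ·θ̇² = -9.818032 + 0.926112 − -0.000002 = -8.891917
step 2→3:
  ẍ = (ẋ'−ẋ)/dt = (0.880560462−1.149856210)/0.040724 = -6.612704
  θ̈ = (θ̇'−θ̇)/dt = (0.419172308−0.215878339)/0.040724 = 4.991994
  sinθ=-0.084972, cosθ=0.996383
  F = (M+m)·ẍ + m·l·cosθ·θ̈ − m·l·sinθ·θ̇² = -8.871908 + 0.824640 − -0.000657 = -8.046611

F_0 = 11.303555 N
F_1 = -8.891917 N
F_2 = -8.046611 N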